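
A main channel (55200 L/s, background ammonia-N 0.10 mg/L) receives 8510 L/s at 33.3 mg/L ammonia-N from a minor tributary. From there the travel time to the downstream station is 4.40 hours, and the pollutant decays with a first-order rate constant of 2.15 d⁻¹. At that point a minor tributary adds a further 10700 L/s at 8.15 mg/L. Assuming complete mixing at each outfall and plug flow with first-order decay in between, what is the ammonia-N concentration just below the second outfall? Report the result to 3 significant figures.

After mixing, C = (55200·0.1000 + 8510·33.30) / 63710 = 288900/63710 = 4.535 mg/L; combined flow 63710 L/s.
After decay, C = 4.535 × e^(−kt) = 4.535 × 0.6742 = 3.057 mg/L.
Second outfall: C = (63710·3.057 + 10700·8.150)/74410 = 3.790 mg/L.

3.79 mg/L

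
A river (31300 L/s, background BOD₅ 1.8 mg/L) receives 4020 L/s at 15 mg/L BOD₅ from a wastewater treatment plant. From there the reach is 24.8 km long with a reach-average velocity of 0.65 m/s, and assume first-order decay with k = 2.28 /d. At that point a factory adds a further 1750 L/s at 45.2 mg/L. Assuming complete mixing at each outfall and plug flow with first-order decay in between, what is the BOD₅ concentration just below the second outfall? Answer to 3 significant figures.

3.28 mg/L

Flow-weighted average: C = (31300·1.800 + 4020·15.00) / 35320 = 116600/35320 = 3.302 mg/L; combined flow 35320 L/s.
Travel time t = 24.8·1000 / 0.65 = 38150 s = 10.60 h.
After decay, C = 3.302 × e^(−kt) = 3.302 × 0.3654 = 1.207 mg/L.
Second outfall: C = (35320·1.207 + 1750·45.20)/37070 = 3.283 mg/L.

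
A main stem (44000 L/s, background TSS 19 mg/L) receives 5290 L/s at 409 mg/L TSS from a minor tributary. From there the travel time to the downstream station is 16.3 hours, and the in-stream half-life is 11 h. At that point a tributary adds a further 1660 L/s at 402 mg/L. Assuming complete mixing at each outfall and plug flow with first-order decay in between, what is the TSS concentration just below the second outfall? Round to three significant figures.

34.2 mg/L

Conservation of mass: C = (44000·19.00 + 5290·409.0) / 49290 = 3000000/49290 = 60.86 mg/L; combined flow 49290 L/s.
Half-life 11 h → k = ln 2 / 11 = 0.06301 h⁻¹ = 1.512 d⁻¹.
Applying C = C₀e^(−kt): 60.86 × 0.3580 = 21.79 mg/L.
At the second outfall, C = (49290·21.79 + 1660·402.0) / (49290 + 1660) = 34.18 mg/L.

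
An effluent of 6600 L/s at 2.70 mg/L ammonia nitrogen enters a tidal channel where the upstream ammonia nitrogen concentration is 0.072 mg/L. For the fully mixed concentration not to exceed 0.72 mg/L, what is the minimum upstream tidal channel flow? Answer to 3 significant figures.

Set C_mix = 0.72: (Q·0.07200 + 6600·2.700) / (Q + 6600) = 0.72
→ Q = 6600·(2.700 − 0.72)/(0.72 − 0.07200) = 20170 L/s.

20200 L/s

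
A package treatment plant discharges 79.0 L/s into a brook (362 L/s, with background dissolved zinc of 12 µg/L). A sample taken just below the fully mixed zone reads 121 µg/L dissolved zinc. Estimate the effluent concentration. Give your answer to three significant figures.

Mass balance: 362.0·12.00 + 79.00·Cₑ = 441.0·121.0
→ Cₑ = (441.0·121.0 − 362.0·12.00) / 79.00 = 620.5 µg/L.

620 µg/L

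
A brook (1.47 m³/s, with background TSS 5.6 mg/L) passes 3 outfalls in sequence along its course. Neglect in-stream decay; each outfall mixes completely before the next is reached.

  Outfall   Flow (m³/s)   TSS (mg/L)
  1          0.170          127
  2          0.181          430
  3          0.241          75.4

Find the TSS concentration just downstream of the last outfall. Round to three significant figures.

61.0 mg/L

Outfall 1: combined Q = 1.640 m³/s; C = (1.470·5.600 + 0.1700·127.0)/1.640 = 18.18 mg/L.
Outfall 2: combined Q = 1.821 m³/s; C = (1.640·18.18 + 0.1810·430.0)/1.821 = 59.12 mg/L.
Outfall 3: combined Q = 2.062 m³/s; C = (1.821·59.12 + 0.2410·75.40)/2.062 = 61.02 mg/L.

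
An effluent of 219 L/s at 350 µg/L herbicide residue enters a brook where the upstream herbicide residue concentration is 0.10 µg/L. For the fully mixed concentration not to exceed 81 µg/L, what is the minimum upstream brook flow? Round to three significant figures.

Set C_mix = 81: (Q·0.1000 + 219.0·350.0) / (Q + 219.0) = 81
→ Q = 219.0·(350.0 − 81)/(81 − 0.1000) = 728.2 L/s.

728 L/s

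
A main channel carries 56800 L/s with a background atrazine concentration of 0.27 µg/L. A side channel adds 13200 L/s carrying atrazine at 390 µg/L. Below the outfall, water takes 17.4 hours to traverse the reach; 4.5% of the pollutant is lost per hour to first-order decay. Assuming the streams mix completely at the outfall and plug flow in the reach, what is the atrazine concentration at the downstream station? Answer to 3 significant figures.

33.1 µg/L

Mass balance: C = (56800·0.2700 + 13200·390.0) / 70000 = 5163000/70000 = 73.76 µg/L.
4.5%/h lost → k = −ln(1 − 0.045) = 0.04604 h⁻¹.
After decay, C = 73.76 × e^(−kt) = 73.76 × 0.4488 = 33.10 µg/L.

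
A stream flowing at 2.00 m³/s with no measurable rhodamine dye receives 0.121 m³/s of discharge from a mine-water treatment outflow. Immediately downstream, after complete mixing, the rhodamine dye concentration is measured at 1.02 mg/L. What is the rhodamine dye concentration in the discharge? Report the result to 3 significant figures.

Mass balance: 2.000·0 + 0.1210·Cₑ = 2.121·1.020
→ Cₑ = (2.121·1.020 − 2.000·0) / 0.1210 = 17.88 mg/L.

17.9 mg/L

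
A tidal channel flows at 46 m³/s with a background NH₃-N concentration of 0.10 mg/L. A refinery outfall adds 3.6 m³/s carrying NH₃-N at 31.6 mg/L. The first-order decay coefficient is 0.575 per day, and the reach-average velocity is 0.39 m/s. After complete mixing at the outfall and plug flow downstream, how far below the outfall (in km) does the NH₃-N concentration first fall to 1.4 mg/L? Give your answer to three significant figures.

Mixed concentration C = ΣQC/ΣQ = (46.00·0.1000 + 3.600·31.60) / 49.60 = 118.4/49.60 = 2.386 mg/L.
Set 2.386·exp(−k·t) = 1.4 → t = ln(2.386/1.4)/k = 80130 s = 22.26 h.
Distance = v·t = 0.39·80130 = 31250 m = 31.25 km.

31.3 km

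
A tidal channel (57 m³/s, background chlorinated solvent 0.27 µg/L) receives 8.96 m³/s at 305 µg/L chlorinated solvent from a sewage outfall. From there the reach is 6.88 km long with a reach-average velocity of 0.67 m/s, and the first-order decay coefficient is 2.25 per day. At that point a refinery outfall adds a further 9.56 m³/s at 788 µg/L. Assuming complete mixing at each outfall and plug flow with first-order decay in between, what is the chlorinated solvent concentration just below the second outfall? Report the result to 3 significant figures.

Flow-weighted average: C = (57.00·0.2700 + 8.960·305.0) / 65.96 = 2748/65.96 = 41.66 µg/L; combined flow 65.96 m³/s.
Travel time t = 6.88·1000 / 0.67 = 10270 s = 2.852 h.
Decay over the reach: 41.66·exp(−kt) = 41.66·0.7654 = 31.89 µg/L.
At the second outfall, C = (65.96·31.89 + 9.560·788.0) / (65.96 + 9.560) = 127.6 µg/L.

128 µg/L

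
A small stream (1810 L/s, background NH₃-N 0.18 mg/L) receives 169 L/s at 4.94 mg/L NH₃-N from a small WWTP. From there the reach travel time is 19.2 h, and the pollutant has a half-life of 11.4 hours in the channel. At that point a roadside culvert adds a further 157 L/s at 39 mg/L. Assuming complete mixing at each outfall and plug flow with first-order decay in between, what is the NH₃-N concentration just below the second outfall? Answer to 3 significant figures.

3.04 mg/L

Mass balance: C = (1810·0.1800 + 169.0·4.940) / 1979 = 1161/1979 = 0.5865 mg/L; combined flow 1979 L/s.
Half-life 11.4 h → k = ln 2 / 11.4 = 0.06080 h⁻¹ = 1.459 d⁻¹.
After decay, C = 0.5865 × e^(−kt) = 0.5865 × 0.3112 = 0.1825 mg/L.
Second outfall: C = (1979·0.1825 + 157.0·39.00)/2136 = 3.036 mg/L.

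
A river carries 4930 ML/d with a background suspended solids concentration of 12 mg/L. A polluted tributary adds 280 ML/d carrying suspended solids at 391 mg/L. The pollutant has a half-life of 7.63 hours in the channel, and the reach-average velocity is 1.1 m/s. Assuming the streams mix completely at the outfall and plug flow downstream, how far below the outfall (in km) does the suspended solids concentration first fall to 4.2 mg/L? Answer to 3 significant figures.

Mixed concentration C = ΣQC/ΣQ = (4930·12.00 + 280.0·391.0) / 5210 = 168600/5210 = 32.37 mg/L.
Half-life 7.63 h → k = ln 2 / 7.63 = 0.09084 h⁻¹ = 2.180 d⁻¹.
Set 32.37·exp(−k·t) = 4.2 → t = ln(32.37/4.2)/k = 80920 s = 22.48 h.
Distance = v·t = 1.1·80920 = 89020 m = 89.02 km.

89.0 km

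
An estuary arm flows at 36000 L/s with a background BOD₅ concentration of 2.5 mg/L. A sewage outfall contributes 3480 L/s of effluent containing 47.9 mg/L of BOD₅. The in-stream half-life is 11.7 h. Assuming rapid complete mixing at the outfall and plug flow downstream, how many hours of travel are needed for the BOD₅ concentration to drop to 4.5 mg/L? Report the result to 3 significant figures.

6.21 h

Conservation of mass: C = (36000·2.500 + 3480·47.90) / 39480 = 256700/39480 = 6.502 mg/L.
Half-life 11.7 h → k = ln 2 / 11.7 = 0.05924 h⁻¹ = 1.422 d⁻¹.
6.502·exp(−k·t) = 4.5 → t = ln(6.502/4.5)/k = 22360 s = 6.212 h.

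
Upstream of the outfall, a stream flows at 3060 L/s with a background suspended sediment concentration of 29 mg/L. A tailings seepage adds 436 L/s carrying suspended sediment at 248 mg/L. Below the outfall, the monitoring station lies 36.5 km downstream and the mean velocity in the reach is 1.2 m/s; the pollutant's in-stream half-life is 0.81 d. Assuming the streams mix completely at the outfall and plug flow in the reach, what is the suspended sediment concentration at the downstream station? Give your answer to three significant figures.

Conservation of mass: C = (3060·29.00 + 436.0·248.0) / 3496 = 196900/3496 = 56.31 mg/L.
Travel time t = 36.5·1000 / 1.2 = 30420 s = 8.449 h.
Half-life 0.81 d → k = ln 2 / 0.81 = 0.8557 d⁻¹.
Decay over the reach: 56.31·exp(−kt) = 56.31·0.7399 = 41.66 mg/L.

41.7 mg/L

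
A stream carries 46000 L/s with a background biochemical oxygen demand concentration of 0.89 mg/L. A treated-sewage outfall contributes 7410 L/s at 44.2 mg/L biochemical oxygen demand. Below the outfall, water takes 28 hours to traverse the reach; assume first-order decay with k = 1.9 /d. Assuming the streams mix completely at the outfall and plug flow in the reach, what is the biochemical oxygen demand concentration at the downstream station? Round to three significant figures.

Mass balance: C = (46000·0.8900 + 7410·44.20) / 53410 = 368500/53410 = 6.899 mg/L.
After decay, C = 6.899 × e^(−kt) = 6.899 × 0.1090 = 0.7518 mg/L.

0.752 mg/L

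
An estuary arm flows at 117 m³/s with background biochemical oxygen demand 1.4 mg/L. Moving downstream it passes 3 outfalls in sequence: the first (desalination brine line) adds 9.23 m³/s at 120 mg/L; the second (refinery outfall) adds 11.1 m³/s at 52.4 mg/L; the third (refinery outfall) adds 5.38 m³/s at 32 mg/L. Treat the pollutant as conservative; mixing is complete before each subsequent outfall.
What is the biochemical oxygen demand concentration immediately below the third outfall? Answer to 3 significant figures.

Below outfall 1: Q → 126.2 m³/s, C = (117.0·1.400 + 9.230·120.0)/126.2 = 10.07 mg/L.
Below outfall 2: Q → 137.3 m³/s, C = (126.2·10.07 + 11.10·52.40)/137.3 = 13.49 mg/L.
Below outfall 3: Q → 142.7 m³/s, C = (137.3·13.49 + 5.380·32.00)/142.7 = 14.19 mg/L.

14.2 mg/L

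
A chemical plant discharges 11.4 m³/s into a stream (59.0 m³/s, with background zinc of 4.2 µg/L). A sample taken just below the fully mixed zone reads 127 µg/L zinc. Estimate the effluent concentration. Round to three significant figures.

Mass balance: 59.00·4.200 + 11.40·Cₑ = 70.40·127.0
→ Cₑ = (70.40·127.0 − 59.00·4.200) / 11.40 = 762.5 µg/L.

763 µg/L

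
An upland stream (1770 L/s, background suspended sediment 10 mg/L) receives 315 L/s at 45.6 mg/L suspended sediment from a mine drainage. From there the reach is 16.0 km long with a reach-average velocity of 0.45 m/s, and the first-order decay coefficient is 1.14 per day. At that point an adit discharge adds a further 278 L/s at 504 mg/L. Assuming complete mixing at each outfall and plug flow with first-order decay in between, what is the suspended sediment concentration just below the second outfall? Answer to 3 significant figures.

67.8 mg/L

Mass balance: C = (1770·10.00 + 315.0·45.60) / 2085 = 32060/2085 = 15.38 mg/L; combined flow 2085 L/s.
Travel time t = 16.0·1000 / 0.45 = 35560 s = 9.877 h.
Applying C = C₀e^(−kt): 15.38 × 0.6255 = 9.620 mg/L.
At the second outfall, C = (2085·9.620 + 278.0·504.0) / (2085 + 278.0) = 67.78 mg/L.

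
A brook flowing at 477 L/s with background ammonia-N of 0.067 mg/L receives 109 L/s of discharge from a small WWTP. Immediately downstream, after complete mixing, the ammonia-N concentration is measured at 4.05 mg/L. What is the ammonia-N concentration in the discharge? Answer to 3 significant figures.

Mass balance: 477.0·0.06700 + 109.0·Cₑ = 586.0·4.050
→ Cₑ = (586.0·4.050 − 477.0·0.06700) / 109.0 = 21.48 mg/L.

21.5 mg/L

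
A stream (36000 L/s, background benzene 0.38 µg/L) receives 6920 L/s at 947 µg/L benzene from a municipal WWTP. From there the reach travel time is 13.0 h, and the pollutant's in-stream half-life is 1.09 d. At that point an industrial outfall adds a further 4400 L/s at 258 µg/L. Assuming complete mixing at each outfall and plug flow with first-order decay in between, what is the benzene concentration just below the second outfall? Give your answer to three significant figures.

122 µg/L

Conservation of mass: C = (36000·0.3800 + 6920·947.0) / 42920 = 6567000/42920 = 153.0 µg/L; combined flow 42920 L/s.
Half-life 1.09 d → k = ln 2 / 1.09 = 0.6359 d⁻¹.
Applying C = C₀e^(−kt): 153.0 × 0.7086 = 108.4 µg/L.
At the second outfall, C = (42920·108.4 + 4400·258.0) / (42920 + 4400) = 122.3 µg/L.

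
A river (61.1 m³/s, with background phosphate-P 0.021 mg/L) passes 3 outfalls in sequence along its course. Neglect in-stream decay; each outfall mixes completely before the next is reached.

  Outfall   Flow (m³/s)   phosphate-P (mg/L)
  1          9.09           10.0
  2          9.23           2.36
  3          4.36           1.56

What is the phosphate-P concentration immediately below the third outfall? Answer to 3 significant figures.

1.44 mg/L

Outfall 1: combined Q = 70.19 m³/s; C = (61.10·0.02100 + 9.090·10.00)/70.19 = 1.313 mg/L.
Outfall 2: combined Q = 79.42 m³/s; C = (70.19·1.313 + 9.230·2.360)/79.42 = 1.435 mg/L.
Outfall 3: combined Q = 83.78 m³/s; C = (79.42·1.435 + 4.360·1.560)/83.78 = 1.441 mg/L.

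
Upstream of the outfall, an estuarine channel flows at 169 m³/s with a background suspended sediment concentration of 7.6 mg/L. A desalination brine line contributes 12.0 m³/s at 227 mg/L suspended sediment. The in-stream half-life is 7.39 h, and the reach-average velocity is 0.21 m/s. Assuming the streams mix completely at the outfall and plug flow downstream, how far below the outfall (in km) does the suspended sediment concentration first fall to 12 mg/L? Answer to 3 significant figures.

4.94 km

Flow-weighted average: C = (169.0·7.600 + 12.00·227.0) / 181.0 = 4008/181.0 = 22.15 mg/L.
Half-life 7.39 h → k = ln 2 / 7.39 = 0.09380 h⁻¹ = 2.251 d⁻¹.
Set 22.15·exp(−k·t) = 12 → t = ln(22.15/12)/k = 23520 s = 6.533 h.
Distance = v·t = 0.21·23520 = 4939 m = 4.939 km.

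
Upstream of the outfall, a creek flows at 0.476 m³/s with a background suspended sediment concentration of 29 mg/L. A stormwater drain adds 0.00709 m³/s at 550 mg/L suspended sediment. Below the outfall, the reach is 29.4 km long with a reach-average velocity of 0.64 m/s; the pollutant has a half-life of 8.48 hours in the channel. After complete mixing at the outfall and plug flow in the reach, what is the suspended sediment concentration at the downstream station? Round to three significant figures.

Flow-weighted average: C = (0.4760·29.00 + 0.007090·550.0) / 0.4831 = 17.70/0.4831 = 36.65 mg/L.
Travel time t = 29.4·1000 / 0.64 = 45940 s = 12.76 h.
Half-life 8.48 h → k = ln 2 / 8.48 = 0.08174 h⁻¹ = 1.962 d⁻¹.
First-order decay: C = 36.65·exp(−k·t) = 36.65·0.3524 = 12.91 mg/L.

12.9 mg/L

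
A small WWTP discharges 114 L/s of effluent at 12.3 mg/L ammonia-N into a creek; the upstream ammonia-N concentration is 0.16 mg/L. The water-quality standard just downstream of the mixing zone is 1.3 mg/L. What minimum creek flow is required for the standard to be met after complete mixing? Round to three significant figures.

1100 L/s

Set C_mix = 1.3: (Q·0.1600 + 114.0·12.30) / (Q + 114.0) = 1.3
→ Q = 114.0·(12.30 − 1.3)/(1.3 − 0.1600) = 1100 L/s.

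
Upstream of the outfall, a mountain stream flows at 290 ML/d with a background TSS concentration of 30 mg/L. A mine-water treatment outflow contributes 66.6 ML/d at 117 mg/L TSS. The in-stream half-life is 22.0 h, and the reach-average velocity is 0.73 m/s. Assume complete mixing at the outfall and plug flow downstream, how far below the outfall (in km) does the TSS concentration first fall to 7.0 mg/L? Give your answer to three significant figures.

Flow-weighted average: C = (290.0·30.00 + 66.60·117.0) / 356.6 = 16490/356.6 = 46.25 mg/L.
Half-life 22.0 h → k = ln 2 / 22.0 = 0.03151 h⁻¹ = 0.7562 d⁻¹.
Set 46.25·exp(−k·t) = 7.0 → t = ln(46.25/7.0)/k = 215700 s = 59.93 h.
Distance = v·t = 0.73·215700 = 157500 m = 157.5 km.

157 km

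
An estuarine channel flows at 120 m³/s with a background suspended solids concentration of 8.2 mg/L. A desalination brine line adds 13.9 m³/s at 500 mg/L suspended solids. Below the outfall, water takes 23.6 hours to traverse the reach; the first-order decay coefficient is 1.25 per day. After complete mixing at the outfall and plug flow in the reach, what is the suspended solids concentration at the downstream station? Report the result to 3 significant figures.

Mixed concentration C = ΣQC/ΣQ = (120.0·8.200 + 13.90·500.0) / 133.9 = 7934/133.9 = 59.25 mg/L.
First-order decay: C = 59.25·exp(−k·t) = 59.25·0.2925 = 17.33 mg/L.

17.3 mg/L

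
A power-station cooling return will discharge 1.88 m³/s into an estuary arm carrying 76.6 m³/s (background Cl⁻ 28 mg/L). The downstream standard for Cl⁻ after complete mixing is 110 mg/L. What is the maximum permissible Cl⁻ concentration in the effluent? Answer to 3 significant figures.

3450 mg/L

At the limit, (Qr·Cr + Qe·Cₑ)/(Qr + Qe) = 110:
Cₑ = (78.48·110 − 76.60·28.00) / 1.880 = 3451 mg/L.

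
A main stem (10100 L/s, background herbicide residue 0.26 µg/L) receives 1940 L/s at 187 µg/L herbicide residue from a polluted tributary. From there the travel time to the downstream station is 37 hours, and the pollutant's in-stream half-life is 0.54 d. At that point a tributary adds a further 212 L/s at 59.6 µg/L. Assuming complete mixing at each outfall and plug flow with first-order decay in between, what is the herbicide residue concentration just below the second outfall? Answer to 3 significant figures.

5.15 µg/L

Conservation of mass: C = (10100·0.2600 + 1940·187.0) / 12040 = 365400/12040 = 30.35 µg/L; combined flow 12040 L/s.
Half-life 0.54 d → k = ln 2 / 0.54 = 1.284 d⁻¹.
After decay, C = 30.35 × e^(−kt) = 30.35 × 0.1382 = 4.195 µg/L.
Second outfall: C = (12040·4.195 + 212.0·59.60)/12250 = 5.154 µg/L.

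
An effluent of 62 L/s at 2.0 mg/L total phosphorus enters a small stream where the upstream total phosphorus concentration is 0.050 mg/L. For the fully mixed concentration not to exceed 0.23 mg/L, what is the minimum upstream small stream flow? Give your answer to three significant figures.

Set C_mix = 0.23: (Q·0.05000 + 62.00·2.000) / (Q + 62.00) = 0.23
→ Q = 62.00·(2.000 − 0.23)/(0.23 − 0.05000) = 609.7 L/s.

610 L/s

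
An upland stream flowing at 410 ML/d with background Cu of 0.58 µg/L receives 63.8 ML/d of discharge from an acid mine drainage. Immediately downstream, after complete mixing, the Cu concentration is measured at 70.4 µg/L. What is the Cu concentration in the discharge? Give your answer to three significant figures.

519 µg/L

Mass balance: 410.0·0.5800 + 63.80·Cₑ = 473.8·70.40
→ Cₑ = (473.8·70.40 − 410.0·0.5800) / 63.80 = 519.1 µg/L.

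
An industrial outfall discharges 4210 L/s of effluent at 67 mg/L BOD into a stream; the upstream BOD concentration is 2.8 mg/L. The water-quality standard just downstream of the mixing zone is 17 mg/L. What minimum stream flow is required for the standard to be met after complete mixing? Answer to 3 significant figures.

14800 L/s

Set C_mix = 17: (Q·2.800 + 4210·67.00) / (Q + 4210) = 17
→ Q = 4210·(67.00 − 17)/(17 − 2.800) = 14820 L/s.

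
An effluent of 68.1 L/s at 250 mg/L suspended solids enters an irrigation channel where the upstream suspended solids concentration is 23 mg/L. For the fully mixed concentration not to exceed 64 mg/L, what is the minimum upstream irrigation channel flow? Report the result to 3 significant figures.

309 L/s

Set C_mix = 64: (Q·23.00 + 68.10·250.0) / (Q + 68.10) = 64
→ Q = 68.10·(250.0 − 64)/(64 − 23.00) = 308.9 L/s.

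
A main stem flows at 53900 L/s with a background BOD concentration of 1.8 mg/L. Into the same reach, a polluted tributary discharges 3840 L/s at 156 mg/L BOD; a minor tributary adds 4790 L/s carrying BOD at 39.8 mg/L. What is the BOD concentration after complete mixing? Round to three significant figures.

14.2 mg/L

Mass balance: C = (53900·1.800 + 3840·156.0 + 4790·39.80) / 62530 = 886700/62530 = 14.18 mg/L.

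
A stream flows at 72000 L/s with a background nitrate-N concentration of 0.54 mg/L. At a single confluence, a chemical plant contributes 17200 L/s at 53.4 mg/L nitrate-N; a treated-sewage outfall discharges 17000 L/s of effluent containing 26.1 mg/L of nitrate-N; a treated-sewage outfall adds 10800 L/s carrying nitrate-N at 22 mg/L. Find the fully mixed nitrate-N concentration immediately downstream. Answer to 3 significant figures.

14.0 mg/L

After mixing, C = (72000·0.5400 + 17200·53.40 + 17000·26.10 + 10800·22.00) / 117000 = 1639000/117000 = 14.01 mg/L.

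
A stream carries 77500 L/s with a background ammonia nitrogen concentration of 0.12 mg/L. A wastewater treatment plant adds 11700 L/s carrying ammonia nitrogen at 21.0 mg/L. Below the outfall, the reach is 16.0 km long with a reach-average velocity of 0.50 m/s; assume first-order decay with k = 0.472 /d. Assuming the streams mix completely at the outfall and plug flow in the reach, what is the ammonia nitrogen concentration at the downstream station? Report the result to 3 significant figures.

After mixing, C = (77500·0.1200 + 11700·21.00) / 89200 = 255000/89200 = 2.859 mg/L.
Travel time t = 16.0·1000 / 0.50 = 32000 s = 8.889 h.
After decay, C = 2.859 × e^(−kt) = 2.859 × 0.8396 = 2.400 mg/L.

2.40 mg/L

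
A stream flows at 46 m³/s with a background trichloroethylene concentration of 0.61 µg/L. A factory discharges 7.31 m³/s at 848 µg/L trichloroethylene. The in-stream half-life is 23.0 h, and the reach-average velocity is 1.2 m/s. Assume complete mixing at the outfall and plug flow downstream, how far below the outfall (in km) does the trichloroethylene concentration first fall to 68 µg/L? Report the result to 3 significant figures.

Mixed concentration C = ΣQC/ΣQ = (46.00·0.6100 + 7.310·848.0) / 53.31 = 6227/53.31 = 116.8 µg/L.
Half-life 23.0 h → k = ln 2 / 23.0 = 0.03014 h⁻¹ = 0.7233 d⁻¹.
Set 116.8·exp(−k·t) = 68 → t = ln(116.8/68)/k = 64630 s = 17.95 h.
Distance = v·t = 1.2·64630 = 77550 m = 77.55 km.

77.6 km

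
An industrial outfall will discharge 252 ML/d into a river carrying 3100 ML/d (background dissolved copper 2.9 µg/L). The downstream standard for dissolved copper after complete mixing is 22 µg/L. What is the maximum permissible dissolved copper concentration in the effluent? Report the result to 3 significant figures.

257 µg/L

At the limit, (Qr·Cr + Qe·Cₑ)/(Qr + Qe) = 22:
Cₑ = (3352·22 − 3100·2.900) / 252.0 = 257.0 µg/L.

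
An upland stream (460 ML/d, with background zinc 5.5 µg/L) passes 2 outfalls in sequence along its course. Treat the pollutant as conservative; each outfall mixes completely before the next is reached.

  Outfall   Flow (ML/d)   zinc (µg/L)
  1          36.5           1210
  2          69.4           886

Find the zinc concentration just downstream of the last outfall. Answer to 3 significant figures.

191 µg/L

Below outfall 1: Q → 496.5 ML/d, C = (460.0·5.500 + 36.50·1210)/496.5 = 94.05 µg/L.
Below outfall 2: Q → 565.9 ML/d, C = (496.5·94.05 + 69.40·886.0)/565.9 = 191.2 µg/L.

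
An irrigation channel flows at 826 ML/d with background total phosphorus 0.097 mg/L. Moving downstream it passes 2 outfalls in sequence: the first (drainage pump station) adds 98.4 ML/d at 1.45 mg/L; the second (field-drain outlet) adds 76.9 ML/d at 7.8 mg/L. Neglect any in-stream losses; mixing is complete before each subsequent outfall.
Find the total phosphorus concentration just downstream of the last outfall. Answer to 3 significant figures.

Below outfall 1: Q → 924.4 ML/d, C = (826.0·0.09700 + 98.40·1.450)/924.4 = 0.2410 mg/L.
Below outfall 2: Q → 1001 ML/d, C = (924.4·0.2410 + 76.90·7.800)/1001 = 0.8216 mg/L.

0.822 mg/L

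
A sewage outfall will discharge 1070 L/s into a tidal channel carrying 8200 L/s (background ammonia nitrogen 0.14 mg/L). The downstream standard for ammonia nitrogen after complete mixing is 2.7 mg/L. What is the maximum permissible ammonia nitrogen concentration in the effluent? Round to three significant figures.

At the limit, (Qr·Cr + Qe·Cₑ)/(Qr + Qe) = 2.7:
Cₑ = (9270·2.7 − 8200·0.1400) / 1070 = 22.32 mg/L.

22.3 mg/L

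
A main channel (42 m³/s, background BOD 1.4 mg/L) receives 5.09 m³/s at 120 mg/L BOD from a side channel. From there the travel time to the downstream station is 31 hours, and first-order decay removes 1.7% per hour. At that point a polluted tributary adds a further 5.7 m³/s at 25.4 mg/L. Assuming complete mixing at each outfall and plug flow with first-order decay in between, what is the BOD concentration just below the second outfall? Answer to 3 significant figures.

10.2 mg/L

Mass balance: C = (42.00·1.400 + 5.090·120.0) / 47.09 = 669.6/47.09 = 14.22 mg/L; combined flow 47.09 m³/s.
1.7%/h lost → k = −ln(1 − 0.017) = 0.01715 h⁻¹.
Decay over the reach: 14.22·exp(−kt) = 14.22·0.5877 = 8.357 mg/L.
At the second outfall, C = (47.09·8.357 + 5.700·25.40) / (47.09 + 5.700) = 10.20 mg/L.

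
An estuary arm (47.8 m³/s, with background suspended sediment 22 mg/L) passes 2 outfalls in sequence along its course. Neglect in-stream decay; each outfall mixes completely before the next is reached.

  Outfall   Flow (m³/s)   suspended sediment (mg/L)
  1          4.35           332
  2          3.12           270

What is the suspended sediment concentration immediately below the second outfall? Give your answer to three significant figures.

60.4 mg/L

Outfall 1: combined Q = 52.15 m³/s; C = (47.80·22.00 + 4.350·332.0)/52.15 = 47.86 mg/L.
Outfall 2: combined Q = 55.27 m³/s; C = (52.15·47.86 + 3.120·270.0)/55.27 = 60.40 mg/L.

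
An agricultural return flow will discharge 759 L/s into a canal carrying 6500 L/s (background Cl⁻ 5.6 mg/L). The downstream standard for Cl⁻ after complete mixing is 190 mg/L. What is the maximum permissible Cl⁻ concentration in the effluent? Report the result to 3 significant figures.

At the limit, (Qr·Cr + Qe·Cₑ)/(Qr + Qe) = 190:
Cₑ = (7259·190 − 6500·5.600) / 759.0 = 1769 mg/L.

1770 mg/L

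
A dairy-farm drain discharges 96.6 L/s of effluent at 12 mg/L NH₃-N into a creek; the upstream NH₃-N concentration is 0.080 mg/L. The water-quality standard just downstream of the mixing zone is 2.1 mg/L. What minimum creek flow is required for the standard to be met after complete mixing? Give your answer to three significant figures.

Set C_mix = 2.1: (Q·0.08000 + 96.60·12.00) / (Q + 96.60) = 2.1
→ Q = 96.60·(12.00 − 2.1)/(2.1 − 0.08000) = 473.4 L/s.

473 L/s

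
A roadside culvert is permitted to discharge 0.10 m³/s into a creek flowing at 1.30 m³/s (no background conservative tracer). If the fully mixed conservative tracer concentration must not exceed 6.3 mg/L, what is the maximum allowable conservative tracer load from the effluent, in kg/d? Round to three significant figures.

762 kg/d

Mass balance at the limit: 1.300·0 + 0.1000·Cₑ = 1.400·6.3 → Cₑ = 88.20 mg/L.
Load = 0.1000 m³/s × 88.20 g/m³ × 86 400 s/d = 762.0 kg/d.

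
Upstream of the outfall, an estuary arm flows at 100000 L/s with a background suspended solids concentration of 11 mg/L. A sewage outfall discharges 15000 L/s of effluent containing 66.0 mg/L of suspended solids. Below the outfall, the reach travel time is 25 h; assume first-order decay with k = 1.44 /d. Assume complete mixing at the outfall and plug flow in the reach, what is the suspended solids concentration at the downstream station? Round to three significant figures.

4.06 mg/L

Mass balance: C = (100000·11.00 + 15000·66.00) / 115000 = 2090000/115000 = 18.17 mg/L.
After decay, C = 18.17 × e^(−kt) = 18.17 × 0.2231 = 4.055 mg/L.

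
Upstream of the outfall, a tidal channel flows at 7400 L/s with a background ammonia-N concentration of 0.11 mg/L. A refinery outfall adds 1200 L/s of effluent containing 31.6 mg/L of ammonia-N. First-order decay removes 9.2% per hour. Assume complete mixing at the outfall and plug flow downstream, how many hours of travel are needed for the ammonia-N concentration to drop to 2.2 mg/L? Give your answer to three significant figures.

Mass balance: C = (7400·0.1100 + 1200·31.60) / 8600 = 38730/8600 = 4.504 mg/L.
9.2%/h lost → k = −ln(1 − 0.092) = 0.09651 h⁻¹.
4.504·exp(−k·t) = 2.2 → t = ln(4.504/2.2)/k = 26730 s = 7.424 h.

7.42 h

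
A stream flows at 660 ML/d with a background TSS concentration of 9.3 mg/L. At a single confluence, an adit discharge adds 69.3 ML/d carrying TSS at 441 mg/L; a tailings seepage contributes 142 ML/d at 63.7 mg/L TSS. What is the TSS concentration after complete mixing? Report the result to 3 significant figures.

Mass balance: C = (660.0·9.300 + 69.30·441.0 + 142.0·63.70) / 871.3 = 45740/871.3 = 52.50 mg/L.

52.5 mg/L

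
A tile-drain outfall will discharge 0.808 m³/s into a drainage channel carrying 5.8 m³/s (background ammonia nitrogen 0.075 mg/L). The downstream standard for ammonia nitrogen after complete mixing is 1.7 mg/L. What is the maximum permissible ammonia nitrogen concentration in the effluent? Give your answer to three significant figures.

At the limit, (Qr·Cr + Qe·Cₑ)/(Qr + Qe) = 1.7:
Cₑ = (6.608·1.7 − 5.800·0.07500) / 0.8080 = 13.36 mg/L.

13.4 mg/L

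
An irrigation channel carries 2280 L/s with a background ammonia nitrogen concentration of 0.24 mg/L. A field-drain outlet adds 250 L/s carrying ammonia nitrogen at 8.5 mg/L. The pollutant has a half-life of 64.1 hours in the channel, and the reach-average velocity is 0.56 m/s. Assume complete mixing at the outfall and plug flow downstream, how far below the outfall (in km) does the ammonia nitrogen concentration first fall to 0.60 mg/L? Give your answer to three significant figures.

105 km

After mixing, C = (2280·0.2400 + 250.0·8.500) / 2530 = 2672/2530 = 1.056 mg/L.
Half-life 64.1 h → k = ln 2 / 64.1 = 0.01081 h⁻¹ = 0.2595 d⁻¹.
Set 1.056·exp(−k·t) = 0.60 → t = ln(1.056/0.60)/k = 188300 s = 52.30 h.
Distance = v·t = 0.56·188300 = 105400 m = 105.4 km.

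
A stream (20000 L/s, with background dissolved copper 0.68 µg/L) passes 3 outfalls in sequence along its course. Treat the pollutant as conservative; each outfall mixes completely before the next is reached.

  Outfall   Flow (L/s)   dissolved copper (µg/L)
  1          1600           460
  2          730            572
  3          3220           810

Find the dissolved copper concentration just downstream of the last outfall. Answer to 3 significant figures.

Below outfall 1: Q → 21600 L/s, C = (20000·0.6800 + 1600·460.0)/21600 = 34.70 µg/L.
Below outfall 2: Q → 22330 L/s, C = (21600·34.70 + 730.0·572.0)/22330 = 52.27 µg/L.
Below outfall 3: Q → 25550 L/s, C = (22330·52.27 + 3220·810.0)/25550 = 147.8 µg/L.

148 µg/L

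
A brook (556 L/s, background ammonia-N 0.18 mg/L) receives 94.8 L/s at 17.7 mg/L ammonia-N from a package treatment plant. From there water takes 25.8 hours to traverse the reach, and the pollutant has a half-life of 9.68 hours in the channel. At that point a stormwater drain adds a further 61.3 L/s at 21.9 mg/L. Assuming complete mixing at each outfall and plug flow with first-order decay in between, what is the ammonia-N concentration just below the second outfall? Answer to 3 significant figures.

After mixing, C = (556.0·0.1800 + 94.80·17.70) / 650.8 = 1778/650.8 = 2.732 mg/L; combined flow 650.8 L/s.
Half-life 9.68 h → k = ln 2 / 9.68 = 0.07161 h⁻¹ = 1.719 d⁻¹.
Decay over the reach: 2.732·exp(−kt) = 2.732·0.1576 = 0.4307 mg/L.
Second outfall: C = (650.8·0.4307 + 61.30·21.90)/712.1 = 2.279 mg/L.

2.28 mg/L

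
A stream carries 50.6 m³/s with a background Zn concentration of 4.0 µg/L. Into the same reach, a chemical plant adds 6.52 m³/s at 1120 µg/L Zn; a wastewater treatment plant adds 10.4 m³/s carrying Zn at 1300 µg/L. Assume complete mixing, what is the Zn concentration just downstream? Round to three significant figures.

Flow-weighted average: C = (50.60·4.000 + 6.520·1120 + 10.40·1300) / 67.52 = 21020/67.52 = 311.4 µg/L.

311 µg/L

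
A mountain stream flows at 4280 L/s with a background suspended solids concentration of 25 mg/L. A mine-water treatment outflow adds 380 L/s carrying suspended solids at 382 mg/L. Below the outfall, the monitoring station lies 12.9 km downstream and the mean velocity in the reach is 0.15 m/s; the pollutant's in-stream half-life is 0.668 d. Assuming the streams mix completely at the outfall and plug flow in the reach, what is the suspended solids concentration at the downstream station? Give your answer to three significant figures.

19.3 mg/L

Flow-weighted average: C = (4280·25.00 + 380.0·382.0) / 4660 = 252200/4660 = 54.11 mg/L.
Travel time t = 12.9·1000 / 0.15 = 86000 s = 23.89 h.
Half-life 0.668 d → k = ln 2 / 0.668 = 1.038 d⁻¹.
Applying C = C₀e^(−kt): 54.11 × 0.3560 = 19.26 mg/L.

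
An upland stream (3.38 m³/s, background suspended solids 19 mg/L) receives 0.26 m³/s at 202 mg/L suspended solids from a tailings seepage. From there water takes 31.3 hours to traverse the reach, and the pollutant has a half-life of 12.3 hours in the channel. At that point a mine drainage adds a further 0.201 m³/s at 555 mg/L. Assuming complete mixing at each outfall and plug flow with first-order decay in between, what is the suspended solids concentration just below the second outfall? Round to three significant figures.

After mixing, C = (3.380·19.00 + 0.2600·202.0) / 3.640 = 116.7/3.640 = 32.07 mg/L; combined flow 3.640 m³/s.
Half-life 12.3 h → k = ln 2 / 12.3 = 0.05635 h⁻¹ = 1.352 d⁻¹.
Decay over the reach: 32.07·exp(−kt) = 32.07·0.1714 = 5.496 mg/L.
At the second outfall, C = (3.640·5.496 + 0.2010·555.0) / (3.640 + 0.2010) = 34.25 mg/L.

34.3 mg/L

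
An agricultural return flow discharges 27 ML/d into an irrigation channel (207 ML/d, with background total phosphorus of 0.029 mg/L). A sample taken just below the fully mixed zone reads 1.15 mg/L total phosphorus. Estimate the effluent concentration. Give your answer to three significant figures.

9.74 mg/L

Mass balance: 207.0·0.02900 + 27.00·Cₑ = 234.0·1.150
→ Cₑ = (234.0·1.150 − 207.0·0.02900) / 27.00 = 9.744 mg/L.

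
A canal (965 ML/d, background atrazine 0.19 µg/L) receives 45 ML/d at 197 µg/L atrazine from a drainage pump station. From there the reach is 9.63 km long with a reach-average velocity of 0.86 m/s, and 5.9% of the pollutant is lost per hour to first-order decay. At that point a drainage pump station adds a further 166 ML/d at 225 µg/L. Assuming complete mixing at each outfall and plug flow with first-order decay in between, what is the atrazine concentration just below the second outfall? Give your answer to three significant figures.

38.1 µg/L

Flow-weighted average: C = (965.0·0.1900 + 45.00·197.0) / 1010 = 9048/1010 = 8.959 µg/L; combined flow 1010 ML/d.
Travel time t = 9.63·1000 / 0.86 = 11200 s = 3.110 h.
5.9%/h lost → k = −ln(1 − 0.059) = 0.06081 h⁻¹.
Applying C = C₀e^(−kt): 8.959 × 0.8277 = 7.415 µg/L.
At the second outfall, C = (1010·7.415 + 166.0·225.0) / (1010 + 166.0) = 38.13 µg/L.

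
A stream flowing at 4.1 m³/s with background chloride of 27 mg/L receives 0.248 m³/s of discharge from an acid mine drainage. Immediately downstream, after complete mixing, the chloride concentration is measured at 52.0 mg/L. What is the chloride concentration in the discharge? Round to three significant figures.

465 mg/L

Mass balance: 4.100·27.00 + 0.2480·Cₑ = 4.348·52.00
→ Cₑ = (4.348·52.00 − 4.100·27.00) / 0.2480 = 465.3 mg/L.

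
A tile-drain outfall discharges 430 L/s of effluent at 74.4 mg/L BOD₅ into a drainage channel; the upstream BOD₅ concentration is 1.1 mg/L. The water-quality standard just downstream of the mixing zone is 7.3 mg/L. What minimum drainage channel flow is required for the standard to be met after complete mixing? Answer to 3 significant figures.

Set C_mix = 7.3: (Q·1.100 + 430.0·74.40) / (Q + 430.0) = 7.3
→ Q = 430.0·(74.40 − 7.3)/(7.3 − 1.100) = 4654 L/s.

4650 L/s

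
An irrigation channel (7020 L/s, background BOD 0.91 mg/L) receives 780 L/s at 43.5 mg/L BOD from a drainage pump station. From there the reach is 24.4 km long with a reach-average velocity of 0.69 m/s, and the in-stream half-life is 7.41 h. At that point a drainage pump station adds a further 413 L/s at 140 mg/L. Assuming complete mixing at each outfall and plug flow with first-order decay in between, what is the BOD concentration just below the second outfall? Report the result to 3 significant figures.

After mixing, C = (7020·0.9100 + 780.0·43.50) / 7800 = 40320/7800 = 5.169 mg/L; combined flow 7800 L/s.
Travel time t = 24.4·1000 / 0.69 = 35360 s = 9.823 h.
Half-life 7.41 h → k = ln 2 / 7.41 = 0.09354 h⁻¹ = 2.245 d⁻¹.
After decay, C = 5.169 × e^(−kt) = 5.169 × 0.3990 = 2.062 mg/L.
Second outfall: C = (7800·2.062 + 413.0·140.0)/8213 = 8.999 mg/L.

9.00 mg/L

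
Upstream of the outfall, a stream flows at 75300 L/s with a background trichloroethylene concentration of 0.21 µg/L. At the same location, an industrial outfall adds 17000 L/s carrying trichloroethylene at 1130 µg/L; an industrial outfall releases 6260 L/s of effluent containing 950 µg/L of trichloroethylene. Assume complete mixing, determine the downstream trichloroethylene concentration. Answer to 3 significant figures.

Mixed concentration C = ΣQC/ΣQ = (75300·0.2100 + 17000·1130 + 6260·950.0) / 98560 = 25170000/98560 = 255.4 µg/L.

255 µg/L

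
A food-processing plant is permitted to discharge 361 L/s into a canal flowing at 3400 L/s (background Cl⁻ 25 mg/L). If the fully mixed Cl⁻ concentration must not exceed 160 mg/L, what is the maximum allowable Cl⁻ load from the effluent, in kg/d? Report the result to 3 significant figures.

44600 kg/d

Mass balance at the limit: 3400·25.00 + 361.0·Cₑ = 3761·160 → Cₑ = 1431 mg/L.
361.0 L/s = 0.3610 m³/s. Load = 0.3610 m³/s × 1431 g/m³ × 86 400 s/d = 44650 kg/d.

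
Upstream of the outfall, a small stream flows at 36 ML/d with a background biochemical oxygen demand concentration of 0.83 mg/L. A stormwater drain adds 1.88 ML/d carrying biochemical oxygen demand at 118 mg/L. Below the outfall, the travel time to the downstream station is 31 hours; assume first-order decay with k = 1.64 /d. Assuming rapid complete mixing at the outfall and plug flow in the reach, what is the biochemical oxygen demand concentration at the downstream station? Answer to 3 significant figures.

Mixed concentration C = ΣQC/ΣQ = (36.00·0.8300 + 1.880·118.0) / 37.88 = 251.7/37.88 = 6.645 mg/L.
After decay, C = 6.645 × e^(−kt) = 6.645 × 0.1202 = 0.7990 mg/L.

0.799 mg/L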